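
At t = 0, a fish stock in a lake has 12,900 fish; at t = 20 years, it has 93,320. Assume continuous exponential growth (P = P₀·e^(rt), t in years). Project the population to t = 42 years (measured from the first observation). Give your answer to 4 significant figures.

r = ln(93320/12900) / 20 ≈ 0.09894 per year
P(42) = 12900 · e^(0.09894·42) = 12900 · 63.78353 ≈ 822807.52

≈ 822,800 fish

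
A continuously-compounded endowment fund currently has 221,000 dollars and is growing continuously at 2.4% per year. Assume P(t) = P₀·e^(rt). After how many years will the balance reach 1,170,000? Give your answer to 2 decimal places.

1170000 = 221000 · e^(0.024·t)
t = ln(1170000/221000) / 0.024 = ln(5.29412) / 0.024 = 1.6666 / 0.024

t ≈ 69.44 years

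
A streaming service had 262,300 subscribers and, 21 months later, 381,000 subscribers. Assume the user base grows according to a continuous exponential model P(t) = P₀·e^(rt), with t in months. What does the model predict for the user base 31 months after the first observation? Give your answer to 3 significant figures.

r = ln(381000/262300) / 21 ≈ 0.017777 per month
P(31) = 262300 · e^(0.017777·31) = 262300 · 1.73512 ≈ 455122.35

≈ 455,000 subscribers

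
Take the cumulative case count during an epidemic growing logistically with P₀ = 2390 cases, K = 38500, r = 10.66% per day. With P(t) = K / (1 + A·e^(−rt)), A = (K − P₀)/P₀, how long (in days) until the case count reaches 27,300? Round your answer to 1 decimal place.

t ≈ 33.8 days

A = (38500 − 2390)/2390 = 15.10879
27300 = 38500/(1 + 15.10879·e^(−0.1066t)) → 1 + 15.10879·e^(−0.1066t) = 1.41026
e^(−0.1066t) = 0.027153 → t = ln(36.82767)/0.1066 = 3.60625/0.1066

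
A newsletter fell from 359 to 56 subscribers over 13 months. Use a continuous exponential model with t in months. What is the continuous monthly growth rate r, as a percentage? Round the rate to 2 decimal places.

r ≈ -14.29% per month

56 = 359 · e^(r·13)
e^(13r) = 56/359 = 0.15599
r = ln(0.15599) / 13 = -1.85797 / 13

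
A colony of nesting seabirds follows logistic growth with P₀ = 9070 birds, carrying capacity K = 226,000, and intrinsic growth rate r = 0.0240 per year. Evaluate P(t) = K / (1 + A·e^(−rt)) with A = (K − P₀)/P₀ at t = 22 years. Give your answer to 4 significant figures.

A = (226000 − 9070)/9070 = 23.91731
P(22) = 226000 / (1 + 23.91731·e^(−0.024·22)) = 226000 / (1 + 23.91731·0.589783)
= 226000 / 15.10603 ≈ 14960.91

≈ 14,960 birds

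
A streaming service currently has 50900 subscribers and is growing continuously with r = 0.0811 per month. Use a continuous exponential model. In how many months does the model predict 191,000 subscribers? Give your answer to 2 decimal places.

t ≈ 16.31 months

191000 = 50900 · e^(0.0811·t)
t = ln(191000/50900) / 0.0811 = ln(3.75246) / 0.0811 = 1.32241 / 0.0811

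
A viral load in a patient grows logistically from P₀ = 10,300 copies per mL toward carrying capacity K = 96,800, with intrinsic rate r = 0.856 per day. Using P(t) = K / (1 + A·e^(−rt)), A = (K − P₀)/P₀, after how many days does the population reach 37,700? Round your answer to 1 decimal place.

t ≈ 2.0 days

A = (96800 − 10300)/10300 = 8.39806
37700 = 96800/(1 + 8.39806·e^(−0.856t)) → 1 + 8.39806·e^(−0.856t) = 2.56764
e^(−0.856t) = 0.186667 → t = ln(5.35714)/0.856 = 1.67843/0.856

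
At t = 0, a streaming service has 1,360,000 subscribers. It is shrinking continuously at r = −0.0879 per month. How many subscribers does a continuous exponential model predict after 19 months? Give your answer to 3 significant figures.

P(19) = 1360000 · e^(-0.0879·19) = 1360000 · e^(-1.6701)
= 1360000 · 0.18823 ≈ 255990.41

≈ 256,000 subscribers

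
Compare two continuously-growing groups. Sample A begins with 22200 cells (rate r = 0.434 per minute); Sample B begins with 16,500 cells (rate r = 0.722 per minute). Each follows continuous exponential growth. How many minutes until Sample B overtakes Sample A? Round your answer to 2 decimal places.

22200·e^(0.434t) = 16500·e^(0.722t)
22200/16500 = e^((0.722 − 0.434)t) → ln(1.34545) = 0.288·t
t = 0.29673 / 0.288

t ≈ 1.03 minutes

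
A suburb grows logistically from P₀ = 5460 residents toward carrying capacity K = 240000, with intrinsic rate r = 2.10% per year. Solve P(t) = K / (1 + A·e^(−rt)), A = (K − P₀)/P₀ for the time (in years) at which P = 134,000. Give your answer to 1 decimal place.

t ≈ 190.2 years

A = (240000 − 5460)/5460 = 42.95604
134000 = 240000/(1 + 42.95604·e^(−0.021t)) → 1 + 42.95604·e^(−0.021t) = 1.79104
e^(−0.021t) = 0.018415 → t = ln(54.30292)/0.021 = 3.99458/0.021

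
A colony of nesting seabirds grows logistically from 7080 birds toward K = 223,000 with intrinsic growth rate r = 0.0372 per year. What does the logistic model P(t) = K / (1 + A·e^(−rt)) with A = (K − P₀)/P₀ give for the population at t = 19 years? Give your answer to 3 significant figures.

A = (223000 − 7080)/7080 = 30.49718
P(19) = 223000 / (1 + 30.49718·e^(−0.0372·19)) = 223000 / (1 + 30.49718·0.49322)
= 223000 / 16.04182 ≈ 13901.17

≈ 13,900 birds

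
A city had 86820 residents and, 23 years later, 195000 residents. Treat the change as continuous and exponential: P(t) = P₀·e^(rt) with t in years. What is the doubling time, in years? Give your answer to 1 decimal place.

doubling time ≈ 19.7 years

r = ln(195000/86820) / 23 = ln(2.24603) / 23 ≈ 0.035181 per year
doubling time = ln 2 / |r| = 0.69315 / 0.035181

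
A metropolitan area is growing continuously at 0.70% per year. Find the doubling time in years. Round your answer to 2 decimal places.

doubling time = ln(2) / |r| = 0.69315 / 0.007

doubling time ≈ 99.02 years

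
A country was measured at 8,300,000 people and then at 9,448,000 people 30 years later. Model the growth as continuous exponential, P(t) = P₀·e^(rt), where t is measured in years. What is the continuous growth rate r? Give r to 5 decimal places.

r ≈ 0.00432 per year

9448000 = 8300000 · e^(r·30)
e^(30r) = 9448000/8300000 = 1.13831
r = ln(1.13831) / 30 = 0.12955 / 30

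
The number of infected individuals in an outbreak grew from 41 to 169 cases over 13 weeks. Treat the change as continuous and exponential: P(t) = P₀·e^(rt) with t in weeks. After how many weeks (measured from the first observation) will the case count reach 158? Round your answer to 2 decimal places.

r = ln(169/41) / 13 ≈ 0.108948 per week
t = ln(158/41) / r = 1.34902 / 0.108948 ≈ 12.382

t ≈ 12.38 weeks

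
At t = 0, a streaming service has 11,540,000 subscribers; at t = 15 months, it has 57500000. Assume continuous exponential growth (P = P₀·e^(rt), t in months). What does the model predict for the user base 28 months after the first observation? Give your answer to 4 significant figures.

r = ln(57500000/11540000) / 15 ≈ 0.107064 per month
P(28) = 11540000 · e^(0.107064·28) = 11540000 · 20.04145 ≈ 231278329.84

≈ 231,300,000 subscribers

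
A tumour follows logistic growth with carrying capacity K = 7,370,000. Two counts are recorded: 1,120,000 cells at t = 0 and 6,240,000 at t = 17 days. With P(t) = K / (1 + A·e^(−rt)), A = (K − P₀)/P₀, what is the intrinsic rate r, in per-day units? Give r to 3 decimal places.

r ≈ 0.202 per day

A = (7370000 − 1120000)/1120000 = 5.58036
6240000 = 7370000/(1 + 5.58036·e^(−r·17)) → e^(−17r) = (1.18109 − 1)/5.58036 = 0.032451
r = −ln(0.032451)/17 = 3.42802/17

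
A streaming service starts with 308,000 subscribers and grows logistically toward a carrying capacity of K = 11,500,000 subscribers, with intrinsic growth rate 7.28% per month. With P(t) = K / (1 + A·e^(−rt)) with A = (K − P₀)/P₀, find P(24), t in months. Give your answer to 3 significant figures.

A = (11500000 − 308000)/308000 = 36.33766
P(24) = 11500000 / (1 + 36.33766·e^(−0.0728·24)) = 11500000 / (1 + 36.33766·0.174261)
= 11500000 / 7.33224 ≈ 1568414.72

≈ 1,570,000 subscribers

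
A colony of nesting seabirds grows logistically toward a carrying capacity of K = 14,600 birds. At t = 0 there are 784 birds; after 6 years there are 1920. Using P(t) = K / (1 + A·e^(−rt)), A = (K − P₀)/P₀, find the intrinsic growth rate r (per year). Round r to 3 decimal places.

A = (14600 − 784)/784 = 17.62245
1920 = 14600/(1 + 17.62245·e^(−r·6)) → e^(−6r) = (7.60417 − 1)/17.62245 = 0.374759
r = −ln(0.374759)/6 = 0.98147/6

r ≈ 0.164 per year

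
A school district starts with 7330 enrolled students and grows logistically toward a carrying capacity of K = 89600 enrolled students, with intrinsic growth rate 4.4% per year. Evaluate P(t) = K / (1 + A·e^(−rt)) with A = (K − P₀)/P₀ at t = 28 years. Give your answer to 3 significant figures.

≈ 21,000 enrolled students

A = (89600 − 7330)/7330 = 11.22374
P(28) = 89600 / (1 + 11.22374·e^(−0.044·28)) = 89600 / (1 + 11.22374·0.291709)
= 89600 / 4.27406 ≈ 20963.67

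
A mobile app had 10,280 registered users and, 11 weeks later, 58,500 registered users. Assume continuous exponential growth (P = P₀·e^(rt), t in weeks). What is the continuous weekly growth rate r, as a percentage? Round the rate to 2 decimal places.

r ≈ 15.81% per week

58500 = 10280 · e^(r·11)
e^(11r) = 58500/10280 = 5.69066
r = ln(5.69066) / 11 = 1.73883 / 11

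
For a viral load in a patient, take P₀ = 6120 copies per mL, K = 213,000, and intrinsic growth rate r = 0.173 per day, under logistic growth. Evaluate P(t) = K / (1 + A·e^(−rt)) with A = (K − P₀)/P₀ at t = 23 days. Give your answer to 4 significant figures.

≈ 130,500 copies per mL

A = (213000 − 6120)/6120 = 33.80392
P(23) = 213000 / (1 + 33.80392·e^(−0.173·23)) = 213000 / (1 + 33.80392·0.018704)
= 213000 / 1.63228 ≈ 130492.33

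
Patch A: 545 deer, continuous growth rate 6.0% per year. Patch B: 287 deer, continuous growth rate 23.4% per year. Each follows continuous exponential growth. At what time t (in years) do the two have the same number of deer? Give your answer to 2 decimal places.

545·e^(0.06t) = 287·e^(0.234t)
545/287 = e^((0.234 − 0.06)t) → ln(1.89895) = 0.174·t
t = 0.6413 / 0.174

t ≈ 3.69 years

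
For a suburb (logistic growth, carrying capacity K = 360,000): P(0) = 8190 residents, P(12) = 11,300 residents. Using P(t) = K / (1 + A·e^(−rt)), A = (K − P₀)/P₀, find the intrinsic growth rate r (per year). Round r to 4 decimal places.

A = (360000 − 8190)/8190 = 42.95604
11300 = 360000/(1 + 42.95604·e^(−r·12)) → e^(−12r) = (31.85841 − 1)/42.95604 = 0.718372
r = −ln(0.718372)/12 = 0.33077/12

r ≈ 0.0276 per year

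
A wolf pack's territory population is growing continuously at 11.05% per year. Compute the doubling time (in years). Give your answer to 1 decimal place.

doubling time = ln(2) / |r| = 0.69315 / 0.1105

doubling time ≈ 6.3 years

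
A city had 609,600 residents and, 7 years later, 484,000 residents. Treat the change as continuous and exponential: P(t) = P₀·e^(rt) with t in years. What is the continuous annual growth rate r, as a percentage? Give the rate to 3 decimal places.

r ≈ -3.296% per year

484000 = 609600 · e^(r·7)
e^(7r) = 484000/609600 = 0.79396
r = ln(0.79396) / 7 = -0.23072 / 7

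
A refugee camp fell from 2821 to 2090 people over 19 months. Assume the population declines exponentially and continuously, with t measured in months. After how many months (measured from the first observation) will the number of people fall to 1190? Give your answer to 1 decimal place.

t ≈ 54.7 months

r = ln(2090/2821) / 19 ≈ -0.015786 per month
t = ln(1190/2821) / r = -0.86314 / -0.015786 ≈ 54.679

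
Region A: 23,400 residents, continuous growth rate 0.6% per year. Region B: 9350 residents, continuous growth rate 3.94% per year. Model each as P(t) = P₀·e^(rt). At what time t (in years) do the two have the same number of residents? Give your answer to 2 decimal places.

23400·e^(0.006t) = 9350·e^(0.0394t)
23400/9350 = e^((0.0394 − 0.006)t) → ln(2.50267) = 0.0334·t
t = 0.91736 / 0.0334

t ≈ 27.47 years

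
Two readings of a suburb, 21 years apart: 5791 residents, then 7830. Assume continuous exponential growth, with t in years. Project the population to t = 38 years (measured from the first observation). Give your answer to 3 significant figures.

r = ln(7830/5791) / 21 ≈ 0.014365 per year
P(38) = 5791 · e^(0.014365·38) = 5791 · 1.72609 ≈ 9995.76

≈ 10,000 residents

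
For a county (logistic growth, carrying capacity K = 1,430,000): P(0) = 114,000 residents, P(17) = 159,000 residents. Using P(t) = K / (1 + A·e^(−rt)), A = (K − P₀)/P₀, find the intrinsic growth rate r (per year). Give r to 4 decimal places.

r ≈ 0.0216 per year

A = (1430000 − 114000)/114000 = 11.54386
159000 = 1430000/(1 + 11.54386·e^(−r·17)) → e^(−17r) = (8.99371 − 1)/11.54386 = 0.692464
r = −ln(0.692464)/17 = 0.3675/17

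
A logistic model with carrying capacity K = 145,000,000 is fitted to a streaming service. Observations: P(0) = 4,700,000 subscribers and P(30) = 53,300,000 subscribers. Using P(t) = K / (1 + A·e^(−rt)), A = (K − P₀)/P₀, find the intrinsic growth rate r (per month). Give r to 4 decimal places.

r ≈ 0.0951 per month

A = (145000000 − 4700000)/4700000 = 29.85106
53300000 = 145000000/(1 + 29.85106·e^(−r·30)) → e^(−30r) = (2.72045 − 1)/29.85106 = 0.057634
r = −ln(0.057634)/30 = 2.85363/30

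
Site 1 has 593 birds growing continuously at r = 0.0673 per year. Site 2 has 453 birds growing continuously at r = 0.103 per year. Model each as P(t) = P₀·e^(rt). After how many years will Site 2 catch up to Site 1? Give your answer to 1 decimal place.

t ≈ 7.5 years

593·e^(0.0673t) = 453·e^(0.103t)
593/453 = e^((0.103 − 0.0673)t) → ln(1.30905) = 0.0357·t
t = 0.2693 / 0.0357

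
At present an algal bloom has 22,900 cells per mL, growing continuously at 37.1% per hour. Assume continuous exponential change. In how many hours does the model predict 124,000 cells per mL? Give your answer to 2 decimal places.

t ≈ 4.55 hours

124000 = 22900 · e^(0.371·t)
t = ln(124000/22900) / 0.371 = ln(5.41485) / 0.371 = 1.68914 / 0.371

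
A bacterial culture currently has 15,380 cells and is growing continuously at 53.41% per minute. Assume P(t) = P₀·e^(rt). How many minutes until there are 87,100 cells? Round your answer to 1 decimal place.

87100 = 15380 · e^(0.5341·t)
t = ln(87100/15380) / 0.5341 = ln(5.6632) / 0.5341 = 1.73399 / 0.5341

t ≈ 3.2 minutes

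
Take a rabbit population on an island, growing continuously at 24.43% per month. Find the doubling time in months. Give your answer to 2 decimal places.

doubling time ≈ 2.84 months

doubling time = ln(2) / |r| = 0.69315 / 0.2443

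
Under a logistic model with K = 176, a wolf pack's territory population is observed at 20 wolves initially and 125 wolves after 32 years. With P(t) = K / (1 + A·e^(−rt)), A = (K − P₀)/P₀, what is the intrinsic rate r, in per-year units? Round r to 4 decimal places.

r ≈ 0.0922 per year

A = (176 − 20)/20 = 7.8
125 = 176/(1 + 7.8·e^(−r·32)) → e^(−32r) = (1.408 − 1)/7.8 = 0.052308
r = −ln(0.052308)/32 = 2.95061/32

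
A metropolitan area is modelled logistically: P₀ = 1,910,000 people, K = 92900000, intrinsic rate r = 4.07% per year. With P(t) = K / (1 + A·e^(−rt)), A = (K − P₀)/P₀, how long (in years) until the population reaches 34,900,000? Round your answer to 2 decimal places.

t ≈ 82.45 years

A = (92900000 − 1910000)/1910000 = 47.63874
34900000 = 92900000/(1 + 47.63874·e^(−0.0407t)) → 1 + 47.63874·e^(−0.0407t) = 2.66189
e^(−0.0407t) = 0.034885 → t = ln(28.66538)/0.0407 = 3.35569/0.0407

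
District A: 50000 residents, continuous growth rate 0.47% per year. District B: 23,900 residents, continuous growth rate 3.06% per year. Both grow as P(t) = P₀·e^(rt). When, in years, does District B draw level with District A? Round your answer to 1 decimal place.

50000·e^(0.0047t) = 23900·e^(0.0306t)
50000/23900 = e^((0.0306 − 0.0047)t) → ln(2.09205) = 0.0259·t
t = 0.73814 / 0.0259

t ≈ 28.5 years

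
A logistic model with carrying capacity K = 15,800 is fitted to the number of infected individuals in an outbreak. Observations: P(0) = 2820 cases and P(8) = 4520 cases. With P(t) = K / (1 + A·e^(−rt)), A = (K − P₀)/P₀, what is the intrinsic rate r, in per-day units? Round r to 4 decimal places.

A = (15800 − 2820)/2820 = 4.60284
4520 = 15800/(1 + 4.60284·e^(−r·8)) → e^(−8r) = (3.49558 − 1)/4.60284 = 0.542182
r = −ln(0.542182)/8 = 0.61215/8

r ≈ 0.0765 per day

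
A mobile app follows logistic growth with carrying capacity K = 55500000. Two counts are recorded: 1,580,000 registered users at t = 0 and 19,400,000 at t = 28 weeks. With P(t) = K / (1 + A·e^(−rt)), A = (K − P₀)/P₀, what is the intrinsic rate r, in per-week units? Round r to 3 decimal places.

A = (55500000 − 1580000)/1580000 = 34.12658
19400000 = 55500000/(1 + 34.12658·e^(−r·28)) → e^(−28r) = (2.86082 − 1)/34.12658 = 0.054527
r = −ln(0.054527)/28 = 2.90906/28

r ≈ 0.104 per week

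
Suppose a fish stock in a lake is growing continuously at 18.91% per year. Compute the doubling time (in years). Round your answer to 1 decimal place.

doubling time ≈ 3.7 years

doubling time = ln(2) / |r| = 0.69315 / 0.1891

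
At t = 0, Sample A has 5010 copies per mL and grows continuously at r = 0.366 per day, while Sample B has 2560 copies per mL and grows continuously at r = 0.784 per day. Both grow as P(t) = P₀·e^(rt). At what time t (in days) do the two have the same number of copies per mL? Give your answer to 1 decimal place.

t ≈ 1.6 days

5010·e^(0.366t) = 2560·e^(0.784t)
5010/2560 = e^((0.784 − 0.366)t) → ln(1.95703) = 0.418·t
t = 0.67143 / 0.418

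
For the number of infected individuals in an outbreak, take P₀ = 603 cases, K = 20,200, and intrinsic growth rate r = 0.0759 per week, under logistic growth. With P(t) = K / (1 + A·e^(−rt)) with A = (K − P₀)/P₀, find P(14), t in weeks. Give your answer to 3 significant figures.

A = (20200 − 603)/603 = 32.49917
P(14) = 20200 / (1 + 32.49917·e^(−0.0759·14)) = 20200 / (1 + 32.49917·0.345556)
= 20200 / 12.23029 ≈ 1651.64

≈ 1,650 cases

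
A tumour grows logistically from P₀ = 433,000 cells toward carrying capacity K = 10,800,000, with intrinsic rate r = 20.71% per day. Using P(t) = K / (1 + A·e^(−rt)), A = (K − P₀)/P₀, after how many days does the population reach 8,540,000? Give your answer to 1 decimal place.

A = (10800000 − 433000)/433000 = 23.94226
8540000 = 10800000/(1 + 23.94226·e^(−0.2071t)) → 1 + 23.94226·e^(−0.2071t) = 1.26464
e^(−0.2071t) = 0.011053 → t = ln(90.47209)/0.2071 = 4.50504/0.2071

t ≈ 21.8 days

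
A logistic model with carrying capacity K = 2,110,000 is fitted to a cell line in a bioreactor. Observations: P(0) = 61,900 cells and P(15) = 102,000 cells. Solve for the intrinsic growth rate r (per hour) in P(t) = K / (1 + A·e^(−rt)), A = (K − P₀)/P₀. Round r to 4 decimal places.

A = (2110000 − 61900)/61900 = 33.08724
102000 = 2110000/(1 + 33.08724·e^(−r·15)) → e^(−15r) = (20.68627 − 1)/33.08724 = 0.594981
r = −ln(0.594981)/15 = 0.51923/15

r ≈ 0.0346 per hour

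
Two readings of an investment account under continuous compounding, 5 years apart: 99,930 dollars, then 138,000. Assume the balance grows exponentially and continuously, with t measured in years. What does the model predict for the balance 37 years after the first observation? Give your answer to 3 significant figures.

r = ln(138000/99930) / 5 ≈ 0.064557 per year
P(37) = 99930 · e^(0.064557·37) = 99930 · 10.89822 ≈ 1089059.38

≈ 1,090,000 dollars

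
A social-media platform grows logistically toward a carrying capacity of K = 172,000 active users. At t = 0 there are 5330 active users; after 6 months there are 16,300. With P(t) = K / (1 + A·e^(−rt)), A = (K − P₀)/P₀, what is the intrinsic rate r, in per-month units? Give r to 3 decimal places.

r ≈ 0.198 per month

A = (172000 − 5330)/5330 = 31.27017
16300 = 172000/(1 + 31.27017·e^(−r·6)) → e^(−6r) = (10.55215 − 1)/31.27017 = 0.305472
r = −ln(0.305472)/6 = 1.1859/6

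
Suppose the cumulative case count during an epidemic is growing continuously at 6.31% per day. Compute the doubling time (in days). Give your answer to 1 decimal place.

doubling time = ln(2) / |r| = 0.69315 / 0.0631

doubling time ≈ 11.0 days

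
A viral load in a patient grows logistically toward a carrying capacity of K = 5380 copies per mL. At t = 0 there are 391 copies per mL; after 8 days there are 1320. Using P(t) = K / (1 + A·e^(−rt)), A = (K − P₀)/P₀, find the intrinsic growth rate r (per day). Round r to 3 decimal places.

A = (5380 − 391)/391 = 12.75959
1320 = 5380/(1 + 12.75959·e^(−r·8)) → e^(−8r) = (4.07576 − 1)/12.75959 = 0.241055
r = −ln(0.241055)/8 = 1.42273/8

r ≈ 0.178 per day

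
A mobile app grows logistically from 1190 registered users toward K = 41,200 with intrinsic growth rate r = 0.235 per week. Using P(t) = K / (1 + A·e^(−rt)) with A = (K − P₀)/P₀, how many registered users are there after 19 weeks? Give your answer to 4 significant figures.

A = (41200 − 1190)/1190 = 33.62185
P(19) = 41200 / (1 + 33.62185·e^(−0.235·19)) = 41200 / (1 + 33.62185·0.011505)
= 41200 / 1.38681 ≈ 29708.49

≈ 29,710 registered users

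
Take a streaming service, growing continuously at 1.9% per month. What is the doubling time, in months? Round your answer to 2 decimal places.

doubling time ≈ 36.48 months

doubling time = ln(2) / |r| = 0.69315 / 0.019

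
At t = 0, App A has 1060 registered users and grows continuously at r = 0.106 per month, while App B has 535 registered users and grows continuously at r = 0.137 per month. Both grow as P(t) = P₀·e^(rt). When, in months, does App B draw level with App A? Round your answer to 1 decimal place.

1060·e^(0.106t) = 535·e^(0.137t)
1060/535 = e^((0.137 − 0.106)t) → ln(1.98131) = 0.031·t
t = 0.68376 / 0.031

t ≈ 22.1 months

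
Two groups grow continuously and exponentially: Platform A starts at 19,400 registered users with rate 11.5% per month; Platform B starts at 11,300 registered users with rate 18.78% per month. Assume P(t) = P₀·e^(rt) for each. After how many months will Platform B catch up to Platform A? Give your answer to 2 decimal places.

t ≈ 7.42 months

19400·e^(0.115t) = 11300·e^(0.1878t)
19400/11300 = e^((0.1878 − 0.115)t) → ln(1.71681) = 0.0728·t
t = 0.54047 / 0.0728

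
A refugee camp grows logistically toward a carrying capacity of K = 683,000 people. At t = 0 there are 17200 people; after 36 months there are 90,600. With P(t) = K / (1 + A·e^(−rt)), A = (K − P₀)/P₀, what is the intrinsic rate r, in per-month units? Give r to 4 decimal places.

A = (683000 − 17200)/17200 = 38.7093
90600 = 683000/(1 + 38.7093·e^(−r·36)) → e^(−36r) = (7.53863 − 1)/38.7093 = 0.168916
r = −ln(0.168916)/36 = 1.77835/36

r ≈ 0.0494 per month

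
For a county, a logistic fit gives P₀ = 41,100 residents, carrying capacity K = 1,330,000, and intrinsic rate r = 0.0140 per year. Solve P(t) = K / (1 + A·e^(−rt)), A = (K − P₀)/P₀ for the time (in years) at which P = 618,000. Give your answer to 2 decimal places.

t ≈ 236.00 years

A = (1330000 − 41100)/41100 = 31.3601
618000 = 1330000/(1 + 31.3601·e^(−0.014t)) → 1 + 31.3601·e^(−0.014t) = 2.1521
e^(−0.014t) = 0.036738 → t = ln(27.21986)/0.014 = 3.30395/0.014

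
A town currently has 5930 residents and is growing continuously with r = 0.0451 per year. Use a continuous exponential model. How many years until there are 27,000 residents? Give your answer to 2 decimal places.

27000 = 5930 · e^(0.0451·t)
t = ln(27000/5930) / 0.0451 = ln(4.55312) / 0.0451 = 1.51581 / 0.0451

t ≈ 33.61 years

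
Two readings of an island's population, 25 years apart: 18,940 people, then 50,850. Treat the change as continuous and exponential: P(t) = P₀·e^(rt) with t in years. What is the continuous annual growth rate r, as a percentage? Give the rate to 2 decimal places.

r ≈ 3.95% per year

50850 = 18940 · e^(r·25)
e^(25r) = 50850/18940 = 2.68479
r = ln(2.68479) / 25 = 0.9876 / 25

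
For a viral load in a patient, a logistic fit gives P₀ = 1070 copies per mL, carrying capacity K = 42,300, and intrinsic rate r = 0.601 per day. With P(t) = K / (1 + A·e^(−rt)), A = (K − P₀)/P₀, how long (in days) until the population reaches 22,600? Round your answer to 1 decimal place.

t ≈ 6.3 days

A = (42300 − 1070)/1070 = 38.53271
22600 = 42300/(1 + 38.53271·e^(−0.601t)) → 1 + 38.53271·e^(−0.601t) = 1.87168
e^(−0.601t) = 0.022622 → t = ln(44.20504)/0.601 = 3.78884/0.601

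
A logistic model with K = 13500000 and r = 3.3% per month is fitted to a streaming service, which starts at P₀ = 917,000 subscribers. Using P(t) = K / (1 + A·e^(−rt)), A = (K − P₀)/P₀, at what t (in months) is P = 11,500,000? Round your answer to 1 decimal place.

t ≈ 132.4 months

A = (13500000 − 917000)/917000 = 13.72192
11500000 = 13500000/(1 + 13.72192·e^(−0.033t)) → 1 + 13.72192·e^(−0.033t) = 1.17391
e^(−0.033t) = 0.012674 → t = ln(78.90104)/0.033 = 4.36819/0.033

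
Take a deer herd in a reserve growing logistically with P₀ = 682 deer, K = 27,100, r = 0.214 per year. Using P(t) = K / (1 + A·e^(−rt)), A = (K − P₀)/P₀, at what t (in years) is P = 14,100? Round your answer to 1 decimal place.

A = (27100 − 682)/682 = 38.73607
14100 = 27100/(1 + 38.73607·e^(−0.214t)) → 1 + 38.73607·e^(−0.214t) = 1.92199
e^(−0.214t) = 0.023802 → t = ln(42.01374)/0.214 = 3.738/0.214

t ≈ 17.5 years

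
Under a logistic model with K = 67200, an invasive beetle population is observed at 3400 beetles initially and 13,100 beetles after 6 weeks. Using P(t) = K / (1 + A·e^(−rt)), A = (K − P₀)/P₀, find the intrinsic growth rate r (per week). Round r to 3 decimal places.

r ≈ 0.252 per week

A = (67200 − 3400)/3400 = 18.76471
13100 = 67200/(1 + 18.76471·e^(−r·6)) → e^(−6r) = (5.12977 − 1)/18.76471 = 0.220082
r = −ln(0.220082)/6 = 1.51376/6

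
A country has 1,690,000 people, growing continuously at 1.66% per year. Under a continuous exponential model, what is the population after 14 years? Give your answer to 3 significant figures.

P(14) = 1690000 · e^(0.0166·14) = 1690000 · e^(0.2324)
= 1690000 · 1.26162 ≈ 2132145.03

≈ 2,130,000 people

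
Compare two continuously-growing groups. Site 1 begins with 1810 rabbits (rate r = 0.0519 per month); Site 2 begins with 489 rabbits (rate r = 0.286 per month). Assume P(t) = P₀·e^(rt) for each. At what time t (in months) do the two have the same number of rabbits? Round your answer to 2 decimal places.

t ≈ 5.59 months

1810·e^(0.0519t) = 489·e^(0.286t)
1810/489 = e^((0.286 − 0.0519)t) → ln(3.70143) = 0.2341·t
t = 1.30872 / 0.2341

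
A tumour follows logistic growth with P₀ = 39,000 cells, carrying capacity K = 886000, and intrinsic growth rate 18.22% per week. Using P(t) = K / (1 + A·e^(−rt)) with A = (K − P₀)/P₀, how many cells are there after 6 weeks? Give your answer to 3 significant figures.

≈ 107,000 cells

A = (886000 − 39000)/39000 = 21.71795
P(6) = 886000 / (1 + 21.71795·e^(−0.1822·6)) = 886000 / (1 + 21.71795·0.335142)
= 886000 / 8.2786 ≈ 107022.88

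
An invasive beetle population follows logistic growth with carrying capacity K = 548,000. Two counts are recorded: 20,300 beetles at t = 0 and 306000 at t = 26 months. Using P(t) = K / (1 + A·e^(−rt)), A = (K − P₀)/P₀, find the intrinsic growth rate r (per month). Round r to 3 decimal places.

A = (548000 − 20300)/20300 = 25.99507
306000 = 548000/(1 + 25.99507·e^(−r·26)) → e^(−26r) = (1.79085 − 1)/25.99507 = 0.030423
r = −ln(0.030423)/26 = 3.49255/26

r ≈ 0.134 per month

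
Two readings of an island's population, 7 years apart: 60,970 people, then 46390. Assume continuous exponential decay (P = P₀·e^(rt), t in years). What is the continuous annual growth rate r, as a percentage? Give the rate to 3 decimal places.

r ≈ -3.904% per year

46390 = 60970 · e^(r·7)
e^(7r) = 46390/60970 = 0.76087
r = ln(0.76087) / 7 = -0.2733 / 7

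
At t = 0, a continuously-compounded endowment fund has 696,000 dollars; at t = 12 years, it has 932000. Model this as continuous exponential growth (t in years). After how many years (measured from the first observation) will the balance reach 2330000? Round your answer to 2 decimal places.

t ≈ 49.66 years

r = ln(932000/696000) / 12 ≈ 0.024332 per year
t = ln(2330000/696000) / r = 1.20827 / 0.024332 ≈ 49.658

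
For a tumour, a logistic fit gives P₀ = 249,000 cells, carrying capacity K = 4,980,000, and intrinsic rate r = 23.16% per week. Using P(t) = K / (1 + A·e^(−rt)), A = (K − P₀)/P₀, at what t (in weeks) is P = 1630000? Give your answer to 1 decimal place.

A = (4980000 − 249000)/249000 = 19
1630000 = 4980000/(1 + 19·e^(−0.2316t)) → 1 + 19·e^(−0.2316t) = 3.05521
e^(−0.2316t) = 0.108169 → t = ln(9.24478)/0.2316 = 2.22406/0.2316

t ≈ 9.6 weeks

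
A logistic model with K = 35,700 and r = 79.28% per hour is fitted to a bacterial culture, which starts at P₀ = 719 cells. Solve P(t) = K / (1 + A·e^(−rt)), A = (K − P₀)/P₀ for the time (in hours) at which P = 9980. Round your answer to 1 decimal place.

A = (35700 − 719)/719 = 48.65229
9980 = 35700/(1 + 48.65229·e^(−0.7928t)) → 1 + 48.65229·e^(−0.7928t) = 3.57715
e^(−0.7928t) = 0.052971 → t = ln(18.8783)/0.7928 = 2.93801/0.7928

t ≈ 3.7 hours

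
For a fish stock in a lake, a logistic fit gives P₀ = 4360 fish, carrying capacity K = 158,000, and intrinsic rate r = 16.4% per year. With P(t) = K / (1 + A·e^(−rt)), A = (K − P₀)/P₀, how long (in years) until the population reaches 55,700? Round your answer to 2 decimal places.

A = (158000 − 4360)/4360 = 35.23853
55700 = 158000/(1 + 35.23853·e^(−0.164t)) → 1 + 35.23853·e^(−0.164t) = 2.83662
e^(−0.164t) = 0.05212 → t = ln(19.18657)/0.164 = 2.95421/0.164

t ≈ 18.01 years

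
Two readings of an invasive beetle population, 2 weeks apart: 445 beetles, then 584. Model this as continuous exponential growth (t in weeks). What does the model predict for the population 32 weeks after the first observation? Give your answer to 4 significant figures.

≈ 34,450 beetles

r = ln(584/445) / 2 ≈ 0.135913 per week
P(32) = 445 · e^(0.135913·32) = 445 · 77.41861 ≈ 34451.28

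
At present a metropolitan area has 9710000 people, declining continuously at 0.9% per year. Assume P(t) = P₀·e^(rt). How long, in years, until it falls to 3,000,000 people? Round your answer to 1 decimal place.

3000000 = 9710000 · e^(-0.009·t)
t = ln(3000000/9710000) / -0.009 = ln(0.30896) / -0.009 = -1.17454 / -0.009

t ≈ 130.5 years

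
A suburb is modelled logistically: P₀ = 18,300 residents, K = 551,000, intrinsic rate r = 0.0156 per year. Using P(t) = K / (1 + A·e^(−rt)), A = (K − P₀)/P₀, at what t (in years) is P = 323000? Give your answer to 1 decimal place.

t ≈ 238.4 years

A = (551000 − 18300)/18300 = 29.10929
323000 = 551000/(1 + 29.10929·e^(−0.0156t)) → 1 + 29.10929·e^(−0.0156t) = 1.70588
e^(−0.0156t) = 0.024249 → t = ln(41.23816)/0.0156 = 3.71936/0.0156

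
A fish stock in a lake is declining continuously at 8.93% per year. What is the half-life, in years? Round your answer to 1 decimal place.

half-life = ln(2) / |r| = 0.69315 / 0.0893

half-life ≈ 7.8 years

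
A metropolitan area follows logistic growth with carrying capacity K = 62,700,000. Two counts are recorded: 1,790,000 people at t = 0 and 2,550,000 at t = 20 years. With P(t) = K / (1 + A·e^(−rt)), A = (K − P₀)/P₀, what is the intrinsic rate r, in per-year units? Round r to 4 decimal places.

r ≈ 0.0183 per year

A = (62700000 − 1790000)/1790000 = 34.02793
2550000 = 62700000/(1 + 34.02793·e^(−r·20)) → e^(−20r) = (24.58824 − 1)/34.02793 = 0.693202
r = −ln(0.693202)/20 = 0.36643/20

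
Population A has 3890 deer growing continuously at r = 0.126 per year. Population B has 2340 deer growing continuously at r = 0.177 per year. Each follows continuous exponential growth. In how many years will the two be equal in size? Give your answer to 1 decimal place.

t ≈ 10.0 years

3890·e^(0.126t) = 2340·e^(0.177t)
3890/2340 = e^((0.177 − 0.126)t) → ln(1.66239) = 0.051·t
t = 0.50826 / 0.051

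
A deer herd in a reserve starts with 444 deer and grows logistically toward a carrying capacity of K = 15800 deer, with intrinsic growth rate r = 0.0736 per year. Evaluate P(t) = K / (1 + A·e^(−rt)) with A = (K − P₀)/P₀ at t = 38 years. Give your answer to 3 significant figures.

A = (15800 − 444)/444 = 34.58559
P(38) = 15800 / (1 + 34.58559·e^(−0.0736·38)) = 15800 / (1 + 34.58559·0.061005)
= 15800 / 3.10989 ≈ 5080.56

≈ 5,080 deer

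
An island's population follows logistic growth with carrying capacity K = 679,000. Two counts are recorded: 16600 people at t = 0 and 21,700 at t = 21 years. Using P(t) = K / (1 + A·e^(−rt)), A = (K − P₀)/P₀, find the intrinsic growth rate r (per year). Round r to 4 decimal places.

A = (679000 − 16600)/16600 = 39.90361
21700 = 679000/(1 + 39.90361·e^(−r·21)) → e^(−21r) = (31.29032 − 1)/39.90361 = 0.759087
r = −ln(0.759087)/21 = 0.27564/21

r ≈ 0.0131 per year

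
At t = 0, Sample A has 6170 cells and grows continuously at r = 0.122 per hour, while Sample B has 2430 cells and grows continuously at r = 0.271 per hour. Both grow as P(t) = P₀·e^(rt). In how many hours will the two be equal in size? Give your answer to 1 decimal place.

t ≈ 6.3 hours

6170·e^(0.122t) = 2430·e^(0.271t)
6170/2430 = e^((0.271 − 0.122)t) → ln(2.53909) = 0.149·t
t = 0.93181 / 0.149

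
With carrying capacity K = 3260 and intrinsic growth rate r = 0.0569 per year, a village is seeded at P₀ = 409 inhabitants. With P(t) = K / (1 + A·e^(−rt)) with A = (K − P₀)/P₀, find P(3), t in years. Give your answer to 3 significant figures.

≈ 474 inhabitants

A = (3260 − 409)/409 = 6.97066
P(3) = 3260 / (1 + 6.97066·e^(−0.0569·3)) = 3260 / (1 + 6.97066·0.843074)
= 3260 / 6.87679 ≈ 474.06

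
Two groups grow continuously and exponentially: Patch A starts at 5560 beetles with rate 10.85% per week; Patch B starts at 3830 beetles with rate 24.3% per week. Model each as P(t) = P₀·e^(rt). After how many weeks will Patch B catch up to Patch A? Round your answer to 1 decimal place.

5560·e^(0.1085t) = 3830·e^(0.243t)
5560/3830 = e^((0.243 − 0.1085)t) → ln(1.4517) = 0.1345·t
t = 0.37273 / 0.1345

t ≈ 2.8 weeks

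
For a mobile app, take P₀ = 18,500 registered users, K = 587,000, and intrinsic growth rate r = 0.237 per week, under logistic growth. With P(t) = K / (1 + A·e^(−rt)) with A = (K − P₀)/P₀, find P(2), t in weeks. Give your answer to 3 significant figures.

A = (587000 − 18500)/18500 = 30.72973
P(2) = 587000 / (1 + 30.72973·e^(−0.237·2)) = 587000 / (1 + 30.72973·0.622507)
= 587000 / 20.12948 ≈ 29161.21

≈ 29,200 registered users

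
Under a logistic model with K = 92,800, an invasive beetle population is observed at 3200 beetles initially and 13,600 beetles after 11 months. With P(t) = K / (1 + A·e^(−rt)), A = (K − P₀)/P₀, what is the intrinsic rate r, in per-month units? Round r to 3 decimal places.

r ≈ 0.143 per month

A = (92800 − 3200)/3200 = 28
13600 = 92800/(1 + 28·e^(−r·11)) → e^(−11r) = (6.82353 − 1)/28 = 0.207983
r = −ln(0.207983)/11 = 1.5703/11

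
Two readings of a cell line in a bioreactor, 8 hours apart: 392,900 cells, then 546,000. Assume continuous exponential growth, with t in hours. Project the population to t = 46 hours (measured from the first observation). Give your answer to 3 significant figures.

≈ 2,610,000 cells

r = ln(546000/392900) / 8 ≈ 0.041133 per hour
P(46) = 392900 · e^(0.041133·46) = 392900 · 6.6334 ≈ 2606261.92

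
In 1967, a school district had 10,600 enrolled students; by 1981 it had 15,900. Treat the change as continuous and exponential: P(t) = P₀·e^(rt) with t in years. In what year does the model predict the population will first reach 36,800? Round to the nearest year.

r = ln(15900/10600) / 14 = 0.40547/14 ≈ 0.028962 per year
t = ln(36800/10600) / r = 1.24464/0.028962 ≈ 42.98 years after 1967

year 2010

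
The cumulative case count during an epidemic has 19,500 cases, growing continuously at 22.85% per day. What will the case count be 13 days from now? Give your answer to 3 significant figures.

≈ 380,000 cases

P(13) = 19500 · e^(0.2285·13) = 19500 · e^(2.9705)
= 19500 · 19.50167 ≈ 380282.53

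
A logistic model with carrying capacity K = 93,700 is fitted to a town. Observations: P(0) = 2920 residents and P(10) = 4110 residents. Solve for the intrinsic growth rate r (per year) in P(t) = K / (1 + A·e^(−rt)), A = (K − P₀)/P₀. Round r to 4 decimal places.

A = (93700 − 2920)/2920 = 31.08904
4110 = 93700/(1 + 31.08904·e^(−r·10)) → e^(−10r) = (22.79805 − 1)/31.08904 = 0.701149
r = −ln(0.701149)/10 = 0.35503/10

r ≈ 0.0355 per year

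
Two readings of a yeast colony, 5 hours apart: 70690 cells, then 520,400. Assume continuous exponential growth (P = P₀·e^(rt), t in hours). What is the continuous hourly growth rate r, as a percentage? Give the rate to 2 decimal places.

520400 = 70690 · e^(r·5)
e^(5r) = 520400/70690 = 7.36172
r = ln(7.36172) / 5 = 1.99629 / 5

r ≈ 39.93% per hour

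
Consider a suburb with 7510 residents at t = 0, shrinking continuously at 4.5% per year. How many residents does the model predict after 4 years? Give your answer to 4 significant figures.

≈ 6,273 residents

P(4) = 7510 · e^(-0.045·4) = 7510 · e^(-0.18)
= 7510 · 0.83527 ≈ 6272.88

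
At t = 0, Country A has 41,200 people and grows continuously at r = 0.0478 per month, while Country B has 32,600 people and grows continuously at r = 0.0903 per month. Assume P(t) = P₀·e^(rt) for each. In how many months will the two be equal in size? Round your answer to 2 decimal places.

t ≈ 5.51 months

41200·e^(0.0478t) = 32600·e^(0.0903t)
41200/32600 = e^((0.0903 − 0.0478)t) → ln(1.2638) = 0.0425·t
t = 0.23413 / 0.0425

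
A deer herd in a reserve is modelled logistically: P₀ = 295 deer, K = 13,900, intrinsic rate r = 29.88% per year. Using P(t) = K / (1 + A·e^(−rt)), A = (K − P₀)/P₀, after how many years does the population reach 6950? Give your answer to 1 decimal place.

A = (13900 − 295)/295 = 46.11864
6950 = 13900/(1 + 46.11864·e^(−0.2988t)) → 1 + 46.11864·e^(−0.2988t) = 2
e^(−0.2988t) = 0.021683 → t = ln(46.11864)/0.2988 = 3.83122/0.2988

t ≈ 12.8 years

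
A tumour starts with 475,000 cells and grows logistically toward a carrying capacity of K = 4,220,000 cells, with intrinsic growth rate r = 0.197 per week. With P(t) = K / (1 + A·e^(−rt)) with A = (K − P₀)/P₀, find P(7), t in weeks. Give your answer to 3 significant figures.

≈ 1,410,000 cells

A = (4220000 − 475000)/475000 = 7.88421
P(7) = 4220000 / (1 + 7.88421·e^(−0.197·7)) = 4220000 / (1 + 7.88421·0.25183)
= 4220000 / 2.98548 ≈ 1413506.74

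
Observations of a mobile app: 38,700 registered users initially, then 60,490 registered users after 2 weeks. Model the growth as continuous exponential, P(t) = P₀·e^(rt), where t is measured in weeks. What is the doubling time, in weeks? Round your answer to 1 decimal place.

doubling time ≈ 3.1 weeks

r = ln(60490/38700) / 2 = ln(1.56305) / 2 ≈ 0.223319 per week
doubling time = ln 2 / |r| = 0.69315 / 0.223319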